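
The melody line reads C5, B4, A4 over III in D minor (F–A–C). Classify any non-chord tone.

The harmony at that moment is F major triad (F, A, C); B4 is not a chord tone.
It is approached by step down from C5 and left by step down to A4.
Step in, step out in the same direction — a passing tone.

B4 is a passing tone.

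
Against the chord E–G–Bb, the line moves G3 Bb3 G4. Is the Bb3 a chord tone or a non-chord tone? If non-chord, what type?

Chord tone (the fifth of E diminished triad).

E diminished triad contains E, G, Bb; Bb is the fifth, so it is a chord tone.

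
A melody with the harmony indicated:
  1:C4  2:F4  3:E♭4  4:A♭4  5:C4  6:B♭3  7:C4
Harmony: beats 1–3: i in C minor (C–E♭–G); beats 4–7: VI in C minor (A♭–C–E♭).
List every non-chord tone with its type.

The harmony at that moment is C minor triad (C, E♭, G); F4 is not a chord tone.
It is approached by leap up from C4 and left by step down to E♭4.
Leap in, step out — an appoggiatura.
The harmony at that moment is A♭ major triad (A♭, C, E♭); B♭3 is not a chord tone.
It is approached by step down from C4 and left by step up to C4.
Step away and step back to the same note — a neighbor tone (lower neighbor).

F4 (beat 2) — appoggiatura; B♭3 (beat 6) — neighbor tone.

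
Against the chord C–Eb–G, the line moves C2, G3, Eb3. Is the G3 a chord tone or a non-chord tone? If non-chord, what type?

C minor triad contains C, Eb, G; G is the fifth, so it is a chord tone.

Chord tone (the fifth of C minor triad).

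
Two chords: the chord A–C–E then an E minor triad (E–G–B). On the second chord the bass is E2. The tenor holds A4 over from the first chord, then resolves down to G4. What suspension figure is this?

4–3 suspension.

At the second chord the bass is E2. The suspended A4 lies a fourth above the bass; after resolving down by step to G4, the interval above the bass becomes a third.
Suspension figures are named by those two intervals: 4–3.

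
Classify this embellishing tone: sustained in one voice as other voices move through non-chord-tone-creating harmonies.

Approach: none. Departure: none — a single pitch is sustained while the chords change around it, passing through harmonies that do not contain it.
No melodic motion at all; the dissonance is created entirely by the moving harmonies against the stationary note — a pedal tone (pedal point).

Pedal tone.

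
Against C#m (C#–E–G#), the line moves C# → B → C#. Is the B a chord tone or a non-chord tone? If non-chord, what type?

The harmony at that moment is C# minor triad (C#, E, G#); B is not a chord tone.
It is approached by step down from C# and left by step up to C#.
Step away and step back to the same note — a neighbor tone (lower neighbor).

Non-chord tone — a neighbor tone.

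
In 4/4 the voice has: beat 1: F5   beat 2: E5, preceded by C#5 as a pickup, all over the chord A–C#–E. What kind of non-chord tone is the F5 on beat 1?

Appoggiatura.

The harmony at that moment is A major triad (A, C#, E); F5 is not a chord tone.
It is approached by leap up from C#5 and left by step down to E5.
Leap in, step out, metrically accented — an appoggiatura.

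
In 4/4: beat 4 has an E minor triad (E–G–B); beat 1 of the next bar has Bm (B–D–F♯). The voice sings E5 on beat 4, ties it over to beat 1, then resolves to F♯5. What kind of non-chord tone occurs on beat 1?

The harmony at that moment is B minor triad (B, D, F♯); E5 is not a chord tone.
It is held over (the same pitch as the preceding E5) and left by step up to F♯5.
Held over from the previous chord and resolving up by step — a retardation.

Retardation.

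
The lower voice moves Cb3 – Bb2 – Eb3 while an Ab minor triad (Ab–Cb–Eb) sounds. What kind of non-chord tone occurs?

The harmony at that moment is Ab minor triad (Ab, Cb, Eb); Bb2 is not a chord tone.
It is approached by step down from Cb3 and left by leap up to Eb3.
Step in, leap out — an escape tone.

Bb2 is an escape tone.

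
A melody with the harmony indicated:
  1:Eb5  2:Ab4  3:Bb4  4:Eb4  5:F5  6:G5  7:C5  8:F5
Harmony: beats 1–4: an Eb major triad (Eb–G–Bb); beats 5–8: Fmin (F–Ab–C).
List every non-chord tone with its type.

Ab4 (beat 2) — appoggiatura; G5 (beat 6) — escape tone.

The harmony at that moment is Eb major triad (Eb, G, Bb); Ab4 is not a chord tone.
It is approached by leap down from Eb5 and left by step up to Bb4.
Leap in, step out — an appoggiatura.
The harmony at that moment is F minor triad (F, Ab, C); G5 is not a chord tone.
It is approached by step up from F5 and left by leap down to C5.
Step in, leap out — an escape tone.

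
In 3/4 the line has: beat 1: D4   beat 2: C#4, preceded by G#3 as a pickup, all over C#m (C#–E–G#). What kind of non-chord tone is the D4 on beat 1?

Appoggiatura.

The harmony at that moment is C# minor triad (C#, E, G#); D4 is not a chord tone.
It is approached by leap up from G#3 and left by step down to C#4.
Leap in, step out, metrically accented — an appoggiatura.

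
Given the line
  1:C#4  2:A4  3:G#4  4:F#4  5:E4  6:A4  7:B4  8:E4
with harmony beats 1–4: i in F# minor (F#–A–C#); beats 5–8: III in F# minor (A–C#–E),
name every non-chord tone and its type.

The harmony at that moment is F# minor triad (F#, A, C#); G#4 is not a chord tone.
It is approached by step down from A4 and left by step down to F#4.
Step in, step out in the same direction — a passing tone.
The harmony at that moment is A major triad (A, C#, E); B4 is not a chord tone.
It is approached by step up from A4 and left by leap down to E4.
Step in, leap out — an escape tone.

G#4 (beat 3) — passing tone; B4 (beat 7) — escape tone.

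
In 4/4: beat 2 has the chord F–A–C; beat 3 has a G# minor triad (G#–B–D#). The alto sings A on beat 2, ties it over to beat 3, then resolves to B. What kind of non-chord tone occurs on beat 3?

The harmony at that moment is G# minor triad (G#, B, D#); A is not a chord tone.
It is held over (the same pitch as the preceding A) and left by step up to B.
Held over from the previous chord and resolving up by step — a retardation.

Retardation.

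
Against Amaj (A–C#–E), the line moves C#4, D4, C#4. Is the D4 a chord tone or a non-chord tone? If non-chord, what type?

Non-chord tone — a neighbor tone.

The harmony at that moment is A major triad (A, C#, E); D4 is not a chord tone.
It is approached by step up from C#4 and left by step down to C#4.
Step away and step back to the same note — a neighbor tone (upper neighbor).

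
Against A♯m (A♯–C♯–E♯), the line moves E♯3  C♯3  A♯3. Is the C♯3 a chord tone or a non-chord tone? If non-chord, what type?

A# minor triad contains A♯, C♯, E♯; C♯ is the third, so it is a chord tone.

Chord tone (the third of A# minor triad).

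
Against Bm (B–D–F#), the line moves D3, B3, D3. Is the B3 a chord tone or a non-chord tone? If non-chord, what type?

Chord tone (the root of B minor triad).

B minor triad contains B, D, F#; B is the root, so it is a chord tone.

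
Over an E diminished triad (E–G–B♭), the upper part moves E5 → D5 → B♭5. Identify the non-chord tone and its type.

The harmony at that moment is E diminished triad (E, G, B♭); D5 is not a chord tone.
It is approached by step down from E5 and left by leap up to B♭5.
Step in, leap out — an escape tone.

D5 is an escape tone.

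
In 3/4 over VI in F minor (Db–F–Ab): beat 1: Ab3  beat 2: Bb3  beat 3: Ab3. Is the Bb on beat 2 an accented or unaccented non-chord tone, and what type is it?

The harmony at that moment is Db major triad (Db, F, Ab); Bb3 is not a chord tone.
It is approached by step up from Ab3 and left by step down to Ab3.
Step away and step back to the same note — a neighbor tone (upper neighbor).
It falls on a weak beat, so it is unaccented.

Unaccented neighbor tone.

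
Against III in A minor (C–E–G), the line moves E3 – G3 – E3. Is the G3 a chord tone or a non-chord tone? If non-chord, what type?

Chord tone (the fifth of C major triad).

C major triad contains C, E, G; G is the fifth, so it is a chord tone.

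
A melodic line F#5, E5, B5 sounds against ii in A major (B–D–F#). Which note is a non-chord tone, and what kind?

E5 is an escape tone.

The harmony at that moment is B minor triad (B, D, F#); E5 is not a chord tone.
It is approached by step down from F#5 and left by leap up to B5.
Step in, leap out — an escape tone.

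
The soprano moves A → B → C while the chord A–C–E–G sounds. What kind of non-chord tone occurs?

B is a passing tone.

The harmony at that moment is A minor seventh chord (A, C, E, G); B is not a chord tone.
It is approached by step up from A and left by step up to C.
Step in, step out in the same direction — a passing tone.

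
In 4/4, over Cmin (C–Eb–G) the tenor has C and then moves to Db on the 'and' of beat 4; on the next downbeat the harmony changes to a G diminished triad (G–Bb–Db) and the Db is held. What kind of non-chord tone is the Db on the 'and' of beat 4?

Anticipation.

The harmony at that moment is C minor triad (C, Eb, G); Db is not a chord tone.
It is approached by step up from C and then sustained as the same pitch into the next harmony.
Arriving early and becoming a chord tone when the harmony changes — an anticipation.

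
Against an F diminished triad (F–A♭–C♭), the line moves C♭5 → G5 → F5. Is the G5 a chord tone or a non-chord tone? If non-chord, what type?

The harmony at that moment is F diminished triad (F, A♭, C♭); G5 is not a chord tone.
It is approached by leap up from C♭5 and left by step down to F5.
Leap in, step out — an appoggiatura.

Non-chord tone — an appoggiatura.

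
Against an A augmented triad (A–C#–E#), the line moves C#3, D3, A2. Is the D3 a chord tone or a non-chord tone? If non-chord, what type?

Non-chord tone — an escape tone.

The harmony at that moment is A augmented triad (A, C#, E#); D3 is not a chord tone.
It is approached by step up from C#3 and left by leap down to A2.
Step in, leap out — an escape tone.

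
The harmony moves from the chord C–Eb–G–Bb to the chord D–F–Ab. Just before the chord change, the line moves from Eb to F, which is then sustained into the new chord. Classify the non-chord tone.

The harmony at that moment is C minor seventh chord (C, Eb, G, Bb); F is not a chord tone.
It is approached by step up from Eb and then sustained as the same pitch into the next harmony.
Arriving early and becoming a chord tone when the harmony changes — an anticipation.

F is an anticipation.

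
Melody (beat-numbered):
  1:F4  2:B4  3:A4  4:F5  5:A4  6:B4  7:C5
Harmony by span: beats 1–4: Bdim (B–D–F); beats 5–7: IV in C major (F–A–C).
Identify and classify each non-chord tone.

A4 (beat 3) — escape tone; B4 (beat 6) — passing tone.

The harmony at that moment is B diminished triad (B, D, F); A4 is not a chord tone.
It is approached by step down from B4 and left by leap up to F5.
Step in, leap out — an escape tone.
The harmony at that moment is F major triad (F, A, C); B4 is not a chord tone.
It is approached by step up from A4 and left by step up to C5.
Step in, step out in the same direction — a passing tone.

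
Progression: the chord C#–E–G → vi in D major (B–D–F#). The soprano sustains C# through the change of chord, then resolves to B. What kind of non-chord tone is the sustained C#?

The harmony at that moment is B minor triad (B, D, F#); C# is not a chord tone.
It is held over (the same pitch as the preceding C#) and left by step down to B.
Held over from the previous chord and resolving down by step — a suspension.

C# is a suspension.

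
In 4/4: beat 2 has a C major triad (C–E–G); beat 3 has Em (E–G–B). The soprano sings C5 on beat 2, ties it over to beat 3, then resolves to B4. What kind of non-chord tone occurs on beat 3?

The harmony at that moment is E minor triad (E, G, B); C5 is not a chord tone.
It is held over (the same pitch as the preceding C5) and left by step down to B4.
Held over from the previous chord and resolving down by step — a suspension.

Suspension.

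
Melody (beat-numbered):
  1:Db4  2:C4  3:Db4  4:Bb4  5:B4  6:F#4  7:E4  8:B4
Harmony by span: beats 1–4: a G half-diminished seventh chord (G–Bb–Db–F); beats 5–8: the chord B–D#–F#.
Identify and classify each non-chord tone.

C4 (beat 2) — neighbor tone; E4 (beat 7) — escape tone.

The harmony at that moment is G half-diminished seventh chord (G, Bb, Db, F); C4 is not a chord tone.
It is approached by step down from Db4 and left by step up to Db4.
Step away and step back to the same note — a neighbor tone (lower neighbor).
The harmony at that moment is B major triad (B, D#, F#); E4 is not a chord tone.
It is approached by step down from F#4 and left by leap up to B4.
Step in, leap out — an escape tone.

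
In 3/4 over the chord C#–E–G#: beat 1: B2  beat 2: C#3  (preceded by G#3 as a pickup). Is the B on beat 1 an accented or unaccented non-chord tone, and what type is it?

The harmony at that moment is C# minor triad (C#, E, G#); B2 is not a chord tone.
It is approached by leap down from G#3 and left by step up to C#3.
Leap in, step out — an appoggiatura.
It falls on the downbeat, so it is accented.

Accented appoggiatura.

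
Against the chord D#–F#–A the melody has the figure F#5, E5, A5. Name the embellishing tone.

E5 is an escape tone.

The harmony at that moment is D# diminished triad (D#, F#, A); E5 is not a chord tone.
It is approached by step down from F#5 and left by leap up to A5.
Step in, leap out — an escape tone.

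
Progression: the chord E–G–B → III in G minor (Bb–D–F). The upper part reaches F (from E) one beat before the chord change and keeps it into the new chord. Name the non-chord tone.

F is an anticipation.

The harmony at that moment is E minor triad (E, G, B); F is not a chord tone.
It is approached by step up from E and then sustained as the same pitch into the next harmony.
Arriving early and becoming a chord tone when the harmony changes — an anticipation.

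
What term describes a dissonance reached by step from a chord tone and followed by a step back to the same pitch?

Approach: by step. Departure: by step in the opposite direction, back to the starting pitch.
Stepwise on both sides but reversing to return to the same chord tone — a neighbor tone. (Had it continued onward in the same direction it would be a passing tone instead.)

Neighbor tone.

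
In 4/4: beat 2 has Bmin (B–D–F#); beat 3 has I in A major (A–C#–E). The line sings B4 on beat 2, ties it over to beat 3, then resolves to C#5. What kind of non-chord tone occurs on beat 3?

Retardation.

The harmony at that moment is A major triad (A, C#, E); B4 is not a chord tone.
It is held over (the same pitch as the preceding B4) and left by step up to C#5.
Held over from the previous chord and resolving up by step — a retardation.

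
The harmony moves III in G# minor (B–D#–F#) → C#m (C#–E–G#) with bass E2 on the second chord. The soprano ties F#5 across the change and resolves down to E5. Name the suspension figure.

At the second chord the bass is E2. The suspended F#5 lies a ninth above the bass; after resolving down by step to E5, the interval above the bass becomes an octave.
Suspension figures are named by those two intervals: 9–8.

9–8 suspension.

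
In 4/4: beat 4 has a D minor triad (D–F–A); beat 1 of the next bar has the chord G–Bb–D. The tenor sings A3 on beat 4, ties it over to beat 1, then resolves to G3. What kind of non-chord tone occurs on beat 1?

The harmony at that moment is G minor triad (G, Bb, D); A3 is not a chord tone.
It is held over (the same pitch as the preceding A3) and left by step down to G3.
Held over from the previous chord and resolving down by step — a suspension.

Suspension.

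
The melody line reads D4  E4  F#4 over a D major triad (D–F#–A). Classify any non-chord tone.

E4 is a passing tone.

The harmony at that moment is D major triad (D, F#, A); E4 is not a chord tone.
It is approached by step up from D4 and left by step up to F#4.
Step in, step out in the same direction — a passing tone.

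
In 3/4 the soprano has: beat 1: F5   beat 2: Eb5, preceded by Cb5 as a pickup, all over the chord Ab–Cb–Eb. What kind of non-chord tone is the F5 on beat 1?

Appoggiatura.

The harmony at that moment is Ab minor triad (Ab, Cb, Eb); F5 is not a chord tone.
It is approached by leap up from Cb5 and left by step down to Eb5.
Leap in, step out, metrically accented — an appoggiatura.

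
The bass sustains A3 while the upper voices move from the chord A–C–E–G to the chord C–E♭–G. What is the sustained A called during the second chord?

Pedal tone (pedal point).

The harmony at that moment is C minor triad (C, E♭, G); A3 is not a chord tone.
It is held over (the same pitch as the preceding A3) and then sustained as the same pitch into the next harmony.
Sustained through a change of harmony — a pedal tone.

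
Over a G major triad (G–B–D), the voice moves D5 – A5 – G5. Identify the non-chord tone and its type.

The harmony at that moment is G major triad (G, B, D); A5 is not a chord tone.
It is approached by leap up from D5 and left by step down to G5.
Leap in, step out — an appoggiatura.

A5 is an appoggiatura.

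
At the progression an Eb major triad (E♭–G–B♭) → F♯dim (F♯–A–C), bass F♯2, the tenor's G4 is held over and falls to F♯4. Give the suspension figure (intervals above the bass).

At the second chord the bass is F♯2. The suspended G4 lies a ninth above the bass; after resolving down by step to F♯4, the interval above the bass becomes an octave.
Suspension figures are named by those two intervals: 9–8.

9–8 suspension.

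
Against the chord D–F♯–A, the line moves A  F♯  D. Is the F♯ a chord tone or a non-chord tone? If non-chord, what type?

Chord tone (the third of D major triad).

D major triad contains D, F♯, A; F♯ is the third, so it is a chord tone.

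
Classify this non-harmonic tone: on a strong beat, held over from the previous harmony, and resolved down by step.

Approach: by preparation — the pitch is first a chord tone, then held (tied or repeated) while the harmony changes under it. Departure: down by step. Metric position: strong.
A prepared dissonance that resolves downward by step — a suspension. (The same figure resolving upward would be a retardation.)

Suspension.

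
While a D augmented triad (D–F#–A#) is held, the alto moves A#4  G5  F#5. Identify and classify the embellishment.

G5 is an appoggiatura.

The harmony at that moment is D augmented triad (D, F#, A#); G5 is not a chord tone.
It is approached by leap up from A#4 and left by step down to F#5.
Leap in, step out — an appoggiatura.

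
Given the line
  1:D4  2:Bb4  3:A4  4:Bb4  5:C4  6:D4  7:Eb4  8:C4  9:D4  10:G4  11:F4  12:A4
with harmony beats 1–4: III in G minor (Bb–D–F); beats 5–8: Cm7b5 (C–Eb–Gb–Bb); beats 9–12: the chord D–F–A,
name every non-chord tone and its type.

The harmony at that moment is Bb major triad (Bb, D, F); A4 is not a chord tone.
It is approached by step down from Bb4 and left by step up to Bb4.
Step away and step back to the same note — a neighbor tone (lower neighbor).
The harmony at that moment is C half-diminished seventh chord (C, Eb, Gb, Bb); D4 is not a chord tone.
It is approached by step up from C4 and left by step up to Eb4.
Step in, step out in the same direction — a passing tone.
The harmony at that moment is D minor triad (D, F, A); G4 is not a chord tone.
It is approached by leap up from D4 and left by step down to F4.
Leap in, step out — an appoggiatura.

A4 (beat 3) — neighbor tone; D4 (beat 6) — passing tone; G4 (beat 10) — appoggiatura.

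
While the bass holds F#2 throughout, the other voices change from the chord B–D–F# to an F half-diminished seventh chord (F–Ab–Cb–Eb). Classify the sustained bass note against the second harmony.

Pedal tone (pedal point).

The harmony at that moment is F half-diminished seventh chord (F, Ab, Cb, Eb); F#2 is not a chord tone.
It is held over (the same pitch as the preceding F#2) and then sustained as the same pitch into the next harmony.
Sustained through a change of harmony — a pedal tone.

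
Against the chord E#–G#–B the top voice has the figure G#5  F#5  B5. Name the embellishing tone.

F#5 is an escape tone.

The harmony at that moment is E# diminished triad (E#, G#, B); F#5 is not a chord tone.
It is approached by step down from G#5 and left by leap up to B5.
Step in, leap out — an escape tone.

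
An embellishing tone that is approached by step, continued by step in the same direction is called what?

Approach: by step. Departure: by step, continuing in the same direction.
Stepwise on both sides with no change of direction means the note fills in the space between two different chord tones — a passing tone. (Had it turned back to its starting note it would be a neighbor tone instead.)

Passing tone.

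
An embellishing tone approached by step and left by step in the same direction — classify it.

Passing tone.

Approach: by step. Departure: by step, continuing in the same direction.
Stepwise on both sides with no change of direction means the note fills in the space between two different chord tones — a passing tone. (Had it turned back to its starting note it would be a neighbor tone instead.)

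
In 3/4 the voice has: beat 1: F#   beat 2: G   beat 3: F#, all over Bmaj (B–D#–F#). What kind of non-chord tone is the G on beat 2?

The harmony at that moment is B major triad (B, D#, F#); G is not a chord tone.
It is approached by step up from F# and left by step down to F#.
Step away and step back to the same note — a neighbor tone (upper neighbor).

Upper neighbor tone.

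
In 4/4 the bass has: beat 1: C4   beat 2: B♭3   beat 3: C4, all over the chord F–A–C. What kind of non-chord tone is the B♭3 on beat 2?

The harmony at that moment is F major triad (F, A, C); B♭3 is not a chord tone.
It is approached by step down from C4 and left by step up to C4.
Step away and step back to the same note — a neighbor tone (lower neighbor).

Lower neighbor tone.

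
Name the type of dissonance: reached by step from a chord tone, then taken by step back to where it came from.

Neighbor tone.

Approach: by step. Departure: by step in the opposite direction, back to the starting pitch.
Stepwise on both sides but reversing to return to the same chord tone — a neighbor tone. (Had it continued onward in the same direction it would be a passing tone instead.)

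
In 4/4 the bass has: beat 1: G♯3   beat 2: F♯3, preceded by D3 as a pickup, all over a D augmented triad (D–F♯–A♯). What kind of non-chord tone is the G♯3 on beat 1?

The harmony at that moment is D augmented triad (D, F♯, A♯); G♯3 is not a chord tone.
It is approached by leap up from D3 and left by step down to F♯3.
Leap in, step out, metrically accented — an appoggiatura.

Appoggiatura.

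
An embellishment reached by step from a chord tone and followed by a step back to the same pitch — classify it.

Neighbor tone.

Approach: by step. Departure: by step in the opposite direction, back to the starting pitch.
Stepwise on both sides but reversing to return to the same chord tone — a neighbor tone. (Had it continued onward in the same direction it would be a passing tone instead.)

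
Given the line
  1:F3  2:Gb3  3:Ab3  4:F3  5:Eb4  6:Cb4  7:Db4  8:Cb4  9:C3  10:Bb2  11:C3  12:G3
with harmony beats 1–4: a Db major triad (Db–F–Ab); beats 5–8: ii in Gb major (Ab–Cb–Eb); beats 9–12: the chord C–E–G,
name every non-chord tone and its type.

Gb3 (beat 2) — passing tone; Db4 (beat 7) — neighbor tone; Bb2 (beat 10) — neighbor tone.

The harmony at that moment is Db major triad (Db, F, Ab); Gb3 is not a chord tone.
It is approached by step up from F3 and left by step up to Ab3.
Step in, step out in the same direction — a passing tone.
The harmony at that moment is Ab minor triad (Ab, Cb, Eb); Db4 is not a chord tone.
It is approached by step up from Cb4 and left by step down to Cb4.
Step away and step back to the same note — a neighbor tone (upper neighbor).
The harmony at that moment is C major triad (C, E, G); Bb2 is not a chord tone.
It is approached by step down from C3 and left by step up to C3.
Step away and step back to the same note — a neighbor tone (lower neighbor).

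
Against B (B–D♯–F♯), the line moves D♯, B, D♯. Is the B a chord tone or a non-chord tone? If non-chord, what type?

B major triad contains B, D♯, F♯; B is the root, so it is a chord tone.

Chord tone (the root of B major triad).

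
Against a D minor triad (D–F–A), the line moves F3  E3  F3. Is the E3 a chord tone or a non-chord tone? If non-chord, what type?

The harmony at that moment is D minor triad (D, F, A); E3 is not a chord tone.
It is approached by step down from F3 and left by step up to F3.
Step away and step back to the same note — a neighbor tone (lower neighbor).

Non-chord tone — a neighbor tone.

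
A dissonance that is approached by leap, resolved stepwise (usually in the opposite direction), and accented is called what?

Appoggiatura.

Approach: by leap. Departure: by step. Metric position: strong.
Leap in, step out, in a metrically strong position — an appoggiatura. (It is the mirror image of the escape tone, which steps in and leaps out from a weak position.)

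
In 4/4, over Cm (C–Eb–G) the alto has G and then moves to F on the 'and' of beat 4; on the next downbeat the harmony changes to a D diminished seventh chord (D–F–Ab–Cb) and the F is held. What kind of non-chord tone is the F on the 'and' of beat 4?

Anticipation.

The harmony at that moment is C minor triad (C, Eb, G); F is not a chord tone.
It is approached by step down from G and then sustained as the same pitch into the next harmony.
Arriving early and becoming a chord tone when the harmony changes — an anticipation.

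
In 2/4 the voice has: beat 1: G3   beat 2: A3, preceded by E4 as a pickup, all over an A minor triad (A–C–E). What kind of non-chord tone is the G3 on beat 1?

Appoggiatura.

The harmony at that moment is A minor triad (A, C, E); G3 is not a chord tone.
It is approached by leap down from E4 and left by step up to A3.
Leap in, step out, metrically accented — an appoggiatura.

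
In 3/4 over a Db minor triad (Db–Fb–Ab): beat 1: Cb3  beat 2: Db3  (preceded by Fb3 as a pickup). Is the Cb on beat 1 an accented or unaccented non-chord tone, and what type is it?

Accented appoggiatura.

The harmony at that moment is Db minor triad (Db, Fb, Ab); Cb3 is not a chord tone.
It is approached by leap down from Fb3 and left by step up to Db3.
Leap in, step out — an appoggiatura.
It falls on the downbeat, so it is accented.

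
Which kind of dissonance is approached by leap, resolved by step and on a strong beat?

Appoggiatura.

Approach: by leap. Departure: by step. Metric position: strong.
Leap in, step out, in a metrically strong position — an appoggiatura. (It is the mirror image of the escape tone, which steps in and leaps out from a weak position.)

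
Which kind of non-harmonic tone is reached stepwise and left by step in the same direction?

Passing tone.

Approach: by step. Departure: by step, continuing in the same direction.
Stepwise on both sides with no change of direction means the note fills in the space between two different chord tones — a passing tone. (Had it turned back to its starting note it would be a neighbor tone instead.)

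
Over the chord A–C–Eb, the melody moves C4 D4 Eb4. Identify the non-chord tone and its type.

D4 is a passing tone.

The harmony at that moment is A diminished triad (A, C, Eb); D4 is not a chord tone.
It is approached by step up from C4 and left by step up to Eb4.
Step in, step out in the same direction — a passing tone.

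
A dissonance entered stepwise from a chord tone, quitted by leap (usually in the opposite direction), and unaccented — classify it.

Approach: by step. Departure: by leap. Metric position: weak.
Step in, leap out, from a weak position — an escape tone (échappée). (It is the mirror image of the appoggiatura, which leaps in and steps out on a strong beat.)

Escape tone.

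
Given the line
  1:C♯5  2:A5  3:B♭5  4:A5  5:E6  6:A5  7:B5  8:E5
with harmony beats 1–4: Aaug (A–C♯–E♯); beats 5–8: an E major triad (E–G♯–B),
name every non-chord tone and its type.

B♭5 (beat 3) — neighbor tone; A5 (beat 6) — appoggiatura.

The harmony at that moment is A augmented triad (A, C♯, E♯); B♭5 is not a chord tone.
It is approached by step up from A5 and left by step down to A5.
Step away and step back to the same note — a neighbor tone (upper neighbor).
The harmony at that moment is E major triad (E, G♯, B); A5 is not a chord tone.
It is approached by leap down from E6 and left by step up to B5.
Leap in, step out — an appoggiatura.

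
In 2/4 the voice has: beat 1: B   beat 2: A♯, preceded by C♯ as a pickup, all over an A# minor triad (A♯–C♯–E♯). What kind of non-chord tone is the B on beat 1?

Passing tone.

The harmony at that moment is A♯ minor triad (A♯, C♯, E♯); B is not a chord tone.
It is approached by step down from C♯ and left by step down to A♯.
Step in, step out in the same direction — a passing tone.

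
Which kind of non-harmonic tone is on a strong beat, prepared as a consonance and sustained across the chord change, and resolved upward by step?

Approach: by preparation — the pitch is first a chord tone, then held (tied or repeated) while the harmony changes under it. Departure: up by step. Metric position: strong.
A prepared dissonance that resolves upward by step — a retardation. (The same figure resolving downward would be a suspension.)

Retardation.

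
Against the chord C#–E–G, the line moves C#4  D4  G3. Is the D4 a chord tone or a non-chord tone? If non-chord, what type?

Non-chord tone — an escape tone.

The harmony at that moment is C# diminished triad (C#, E, G); D4 is not a chord tone.
It is approached by step up from C#4 and left by leap down to G3.
Step in, leap out — an escape tone.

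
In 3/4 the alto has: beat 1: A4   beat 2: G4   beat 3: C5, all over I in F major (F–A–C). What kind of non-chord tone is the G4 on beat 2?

Escape tone.

The harmony at that moment is F major triad (F, A, C); G4 is not a chord tone.
It is approached by step down from A4 and left by leap up to C5.
Step in, leap out, on a weak beat — an escape tone.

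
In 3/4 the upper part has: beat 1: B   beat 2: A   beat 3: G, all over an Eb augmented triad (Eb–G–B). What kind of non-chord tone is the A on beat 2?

The harmony at that moment is Eb augmented triad (Eb, G, B); A is not a chord tone.
It is approached by step down from B and left by step down to G.
Step in, step out in the same direction — a passing tone.

Passing tone.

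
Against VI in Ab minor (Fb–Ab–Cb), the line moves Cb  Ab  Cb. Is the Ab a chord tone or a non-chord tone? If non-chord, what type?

Fb major triad contains Fb, Ab, Cb; Ab is the third, so it is a chord tone.

Chord tone (the third of Fb major triad).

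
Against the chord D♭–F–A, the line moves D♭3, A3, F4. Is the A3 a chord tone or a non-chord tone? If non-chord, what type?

Db augmented triad contains D♭, F, A; A is the fifth, so it is a chord tone.

Chord tone (the fifth of Db augmented triad).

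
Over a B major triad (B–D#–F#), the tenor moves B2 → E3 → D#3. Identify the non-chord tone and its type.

The harmony at that moment is B major triad (B, D#, F#); E3 is not a chord tone.
It is approached by leap up from B2 and left by step down to D#3.
Leap in, step out — an appoggiatura.

E3 is an appoggiatura.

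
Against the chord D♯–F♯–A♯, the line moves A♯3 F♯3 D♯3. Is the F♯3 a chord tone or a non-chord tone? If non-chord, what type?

D# minor triad contains D♯, F♯, A♯; F♯ is the third, so it is a chord tone.

Chord tone (the third of D# minor triad).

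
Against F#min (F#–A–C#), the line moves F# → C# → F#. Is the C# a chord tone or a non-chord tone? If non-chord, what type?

Chord tone (the fifth of F# minor triad).

F# minor triad contains F#, A, C#; C# is the fifth, so it is a chord tone.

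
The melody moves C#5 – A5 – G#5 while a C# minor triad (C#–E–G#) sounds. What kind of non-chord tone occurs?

The harmony at that moment is C# minor triad (C#, E, G#); A5 is not a chord tone.
It is approached by leap up from C#5 and left by step down to G#5.
Leap in, step out — an appoggiatura.

A5 is an appoggiatura.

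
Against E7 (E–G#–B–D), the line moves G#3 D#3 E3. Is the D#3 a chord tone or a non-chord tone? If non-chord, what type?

The harmony at that moment is E dominant seventh chord (E, G#, B, D); D#3 is not a chord tone.
It is approached by leap down from G#3 and left by step up to E3.
Leap in, step out — an appoggiatura.

Non-chord tone — an appoggiatura.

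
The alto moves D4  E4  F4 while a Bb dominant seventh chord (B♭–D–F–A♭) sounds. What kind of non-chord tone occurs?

The harmony at that moment is B♭ dominant seventh chord (B♭, D, F, A♭); E4 is not a chord tone.
It is approached by step up from D4 and left by step up to F4.
Step in, step out in the same direction — a passing tone.

E4 is a passing tone.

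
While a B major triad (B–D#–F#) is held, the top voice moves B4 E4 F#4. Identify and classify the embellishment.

The harmony at that moment is B major triad (B, D#, F#); E4 is not a chord tone.
It is approached by leap down from B4 and left by step up to F#4.
Leap in, step out — an appoggiatura.

E4 is an appoggiatura.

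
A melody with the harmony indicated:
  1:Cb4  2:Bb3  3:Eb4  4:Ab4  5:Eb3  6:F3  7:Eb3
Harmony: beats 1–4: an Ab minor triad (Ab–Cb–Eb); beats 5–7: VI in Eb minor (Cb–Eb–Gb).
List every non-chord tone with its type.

Bb3 (beat 2) — escape tone; F3 (beat 6) — neighbor tone.

The harmony at that moment is Ab minor triad (Ab, Cb, Eb); Bb3 is not a chord tone.
It is approached by step down from Cb4 and left by leap up to Eb4.
Step in, leap out — an escape tone.
The harmony at that moment is Cb major triad (Cb, Eb, Gb); F3 is not a chord tone.
It is approached by step up from Eb3 and left by step down to Eb3.
Step away and step back to the same note — a neighbor tone (upper neighbor).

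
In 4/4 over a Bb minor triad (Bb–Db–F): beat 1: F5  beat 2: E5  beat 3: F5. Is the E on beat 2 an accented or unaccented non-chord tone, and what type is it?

Unaccented neighbor tone.

The harmony at that moment is Bb minor triad (Bb, Db, F); E5 is not a chord tone.
It is approached by step down from F5 and left by step up to F5.
Step away and step back to the same note — a neighbor tone (lower neighbor).
It falls on a weak beat, so it is unaccented.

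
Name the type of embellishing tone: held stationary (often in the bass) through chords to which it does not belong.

Pedal tone.

Approach: none. Departure: none — a single pitch is sustained while the chords change around it, passing through harmonies that do not contain it.
No melodic motion at all; the dissonance is created entirely by the moving harmonies against the stationary note — a pedal tone (pedal point).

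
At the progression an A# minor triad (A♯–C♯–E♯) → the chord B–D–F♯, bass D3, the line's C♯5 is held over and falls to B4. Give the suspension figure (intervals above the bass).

7–6 suspension.

At the second chord the bass is D3. The suspended C♯5 lies a seventh above the bass; after resolving down by step to B4, the interval above the bass becomes a sixth.
Suspension figures are named by those two intervals: 7–6.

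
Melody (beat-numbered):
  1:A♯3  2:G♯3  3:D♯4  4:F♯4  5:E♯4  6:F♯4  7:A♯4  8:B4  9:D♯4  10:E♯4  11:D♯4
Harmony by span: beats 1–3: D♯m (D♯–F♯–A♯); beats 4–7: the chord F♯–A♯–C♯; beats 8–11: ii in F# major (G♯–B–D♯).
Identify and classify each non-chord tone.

The harmony at that moment is D♯ minor triad (D♯, F♯, A♯); G♯3 is not a chord tone.
It is approached by step down from A♯3 and left by leap up to D♯4.
Step in, leap out — an escape tone.
The harmony at that moment is F♯ major triad (F♯, A♯, C♯); E♯4 is not a chord tone.
It is approached by step down from F♯4 and left by step up to F♯4.
Step away and step back to the same note — a neighbor tone (lower neighbor).
The harmony at that moment is G♯ minor triad (G♯, B, D♯); E♯4 is not a chord tone.
It is approached by step up from D♯4 and left by step down to D♯4.
Step away and step back to the same note — a neighbor tone (upper neighbor).

G♯3 (beat 2) — escape tone; E♯4 (beat 5) — neighbor tone; E♯4 (beat 10) — neighbor tone.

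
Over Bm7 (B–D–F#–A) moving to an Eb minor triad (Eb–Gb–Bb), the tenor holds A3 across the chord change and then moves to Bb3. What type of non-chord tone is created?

A3 is a retardation.

The harmony at that moment is Eb minor triad (Eb, Gb, Bb); A3 is not a chord tone.
It is held over (the same pitch as the preceding A3) and left by step up to Bb3.
Held over from the previous chord and resolving up by step — a retardation.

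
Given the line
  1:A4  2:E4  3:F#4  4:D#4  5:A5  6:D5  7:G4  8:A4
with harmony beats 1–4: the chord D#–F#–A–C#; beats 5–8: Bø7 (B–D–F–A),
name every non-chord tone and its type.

E4 (beat 2) — appoggiatura; G4 (beat 7) — appoggiatura.

The harmony at that moment is D# half-diminished seventh chord (D#, F#, A, C#); E4 is not a chord tone.
It is approached by leap down from A4 and left by step up to F#4.
Leap in, step out — an appoggiatura.
The harmony at that moment is B half-diminished seventh chord (B, D, F, A); G4 is not a chord tone.
It is approached by leap down from D5 and left by step up to A4.
Leap in, step out — an appoggiatura.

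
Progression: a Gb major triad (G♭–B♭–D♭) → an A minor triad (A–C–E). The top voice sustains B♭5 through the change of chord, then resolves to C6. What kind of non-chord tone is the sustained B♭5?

The harmony at that moment is A minor triad (A, C, E); B♭5 is not a chord tone.
It is held over (the same pitch as the preceding B♭5) and left by step up to C6.
Held over from the previous chord and resolving up by step — a retardation.

B♭5 is a retardation.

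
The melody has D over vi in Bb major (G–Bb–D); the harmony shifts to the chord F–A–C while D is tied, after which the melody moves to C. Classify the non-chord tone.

D is a suspension.

The harmony at that moment is F major triad (F, A, C); D is not a chord tone.
It is held over (the same pitch as the preceding D) and left by step down to C.
Held over from the previous chord and resolving down by step — a suspension.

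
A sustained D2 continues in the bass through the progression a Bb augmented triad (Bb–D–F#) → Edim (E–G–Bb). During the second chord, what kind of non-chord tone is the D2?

Pedal tone (pedal point).

The harmony at that moment is E diminished triad (E, G, Bb); D2 is not a chord tone.
It is held over (the same pitch as the preceding D2) and then sustained as the same pitch into the next harmony.
Sustained through a change of harmony — a pedal tone.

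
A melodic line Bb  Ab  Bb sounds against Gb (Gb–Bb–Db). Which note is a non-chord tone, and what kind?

Ab is a neighbor tone.

The harmony at that moment is Gb major triad (Gb, Bb, Db); Ab is not a chord tone.
It is approached by step down from Bb and left by step up to Bb.
Step away and step back to the same note — a neighbor tone (lower neighbor).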